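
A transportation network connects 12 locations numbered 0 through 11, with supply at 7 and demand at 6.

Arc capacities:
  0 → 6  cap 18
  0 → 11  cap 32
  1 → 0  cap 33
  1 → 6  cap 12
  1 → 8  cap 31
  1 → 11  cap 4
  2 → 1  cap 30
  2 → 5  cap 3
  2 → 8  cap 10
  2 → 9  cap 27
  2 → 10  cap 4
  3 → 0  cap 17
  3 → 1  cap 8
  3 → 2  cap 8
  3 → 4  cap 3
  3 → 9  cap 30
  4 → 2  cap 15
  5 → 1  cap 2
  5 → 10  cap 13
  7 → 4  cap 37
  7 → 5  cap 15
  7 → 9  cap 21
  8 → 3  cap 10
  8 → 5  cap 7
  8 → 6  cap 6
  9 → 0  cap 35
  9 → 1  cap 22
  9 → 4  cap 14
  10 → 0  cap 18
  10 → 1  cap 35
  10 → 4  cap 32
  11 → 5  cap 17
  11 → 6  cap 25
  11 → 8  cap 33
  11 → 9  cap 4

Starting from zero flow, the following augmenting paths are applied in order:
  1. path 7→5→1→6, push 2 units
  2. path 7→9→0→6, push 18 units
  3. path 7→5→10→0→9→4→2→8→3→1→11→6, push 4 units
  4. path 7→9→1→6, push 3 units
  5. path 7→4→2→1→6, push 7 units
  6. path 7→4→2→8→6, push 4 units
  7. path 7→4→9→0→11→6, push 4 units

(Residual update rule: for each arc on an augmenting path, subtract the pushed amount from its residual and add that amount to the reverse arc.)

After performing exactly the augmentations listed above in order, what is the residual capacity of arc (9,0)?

after path 1 (7→5→1→6, push 2): res(9,0)=35
after path 2 (7→9→0→6, push 18): res(9,0)=17
after path 3 (7→5→10→0→9→4→2→8→3→1→11→6, push 4): res(9,0)=21
after path 4 (7→9→1→6, push 3): res(9,0)=21
after path 5 (7→4→2→1→6, push 7): res(9,0)=21
after path 6 (7→4→2→8→6, push 4): res(9,0)=21
after path 7 (7→4→9→0→11→6, push 4): res(9,0)=17

Residual capacity of (9,0): 17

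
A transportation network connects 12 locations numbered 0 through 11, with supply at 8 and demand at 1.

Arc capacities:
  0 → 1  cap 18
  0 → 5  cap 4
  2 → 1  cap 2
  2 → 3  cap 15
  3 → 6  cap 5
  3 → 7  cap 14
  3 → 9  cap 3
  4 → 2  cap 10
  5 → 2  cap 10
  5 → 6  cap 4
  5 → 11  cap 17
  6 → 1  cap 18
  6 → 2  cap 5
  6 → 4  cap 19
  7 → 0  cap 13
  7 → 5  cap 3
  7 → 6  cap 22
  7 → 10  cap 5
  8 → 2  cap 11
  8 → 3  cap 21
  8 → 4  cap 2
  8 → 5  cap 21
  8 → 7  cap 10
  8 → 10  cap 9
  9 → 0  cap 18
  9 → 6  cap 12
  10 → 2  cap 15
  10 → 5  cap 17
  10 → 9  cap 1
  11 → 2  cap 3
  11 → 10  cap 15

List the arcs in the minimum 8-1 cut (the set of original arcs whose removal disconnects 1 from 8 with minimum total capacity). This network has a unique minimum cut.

augment #1: 8→2→1 push 2
augment #2: 8→3→6→1 push 5
augment #3: 8→5→6→1 push 4
augment #4: 8→7→0→1 push 10
augment #5: 8→3→7→0→1 push 3
augment #6: 8→3→7→6→1 push 9
augment #7: 8→3→9→0→1 push 3
augment #8: 8→10→9→0→1 push 1
max flow = 37; residual-reachable set from 8 gives S-side
cut edges (S→T): {(2,1), (3,9), (6,1), (7,0), (10,9)} total cap 37

Min-cut arcs: {(2,1), (3,9), (6,1), (7,0), (10,9)} (total capacity 37)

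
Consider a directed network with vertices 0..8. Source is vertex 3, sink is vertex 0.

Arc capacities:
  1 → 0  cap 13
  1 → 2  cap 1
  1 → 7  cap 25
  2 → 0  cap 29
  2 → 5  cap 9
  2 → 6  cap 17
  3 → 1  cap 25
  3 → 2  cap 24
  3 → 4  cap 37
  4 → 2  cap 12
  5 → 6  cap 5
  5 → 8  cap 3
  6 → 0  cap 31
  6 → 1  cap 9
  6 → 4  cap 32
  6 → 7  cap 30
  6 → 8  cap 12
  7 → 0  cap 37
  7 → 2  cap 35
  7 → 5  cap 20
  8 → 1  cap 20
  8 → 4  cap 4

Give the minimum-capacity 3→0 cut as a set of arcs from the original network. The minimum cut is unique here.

augment #1: 3→1→0 push 13
augment #2: 3→2→0 push 24
augment #3: 3→1→2→0 push 1
augment #4: 3→1→7→0 push 11
augment #5: 3→4→2→0 push 4
augment #6: 3→4→2→6→0 push 8
max flow = 61; residual-reachable set from 3 gives S-side
cut edges (S→T): {(3,1), (3,2), (4,2)} total cap 61

Min-cut arcs: {(3,1), (3,2), (4,2)} (total capacity 61)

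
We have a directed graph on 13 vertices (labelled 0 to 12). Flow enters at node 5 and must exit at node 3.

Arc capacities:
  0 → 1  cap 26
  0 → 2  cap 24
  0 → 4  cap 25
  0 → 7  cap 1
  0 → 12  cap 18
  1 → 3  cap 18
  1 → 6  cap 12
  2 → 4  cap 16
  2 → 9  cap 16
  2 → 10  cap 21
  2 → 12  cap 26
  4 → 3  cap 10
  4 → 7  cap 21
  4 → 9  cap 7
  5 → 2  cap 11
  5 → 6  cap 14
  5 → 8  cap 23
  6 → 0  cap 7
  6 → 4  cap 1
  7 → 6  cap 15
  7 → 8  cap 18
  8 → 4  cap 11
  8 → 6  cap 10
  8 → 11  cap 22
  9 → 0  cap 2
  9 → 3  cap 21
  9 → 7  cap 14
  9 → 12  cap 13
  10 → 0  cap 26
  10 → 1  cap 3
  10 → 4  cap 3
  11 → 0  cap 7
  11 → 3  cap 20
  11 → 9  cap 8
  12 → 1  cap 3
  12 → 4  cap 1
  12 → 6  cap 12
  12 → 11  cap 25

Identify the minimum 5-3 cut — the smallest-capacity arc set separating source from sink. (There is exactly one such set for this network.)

augment #1: 5→2→4→3 push 10
augment #2: 5→2→9→3 push 1
augment #3: 5→8→11→3 push 20
augment #4: 5→6→0→1→3 push 7
augment #5: 5→6→4→9→3 push 1
augment #6: 5→8→4→9→3 push 3
max flow = 42; residual-reachable set from 5 gives S-side
cut edges (S→T): {(5,2), (5,8), (6,0), (6,4)} total cap 42

Min-cut arcs: {(5,2), (5,8), (6,0), (6,4)} (total capacity 42)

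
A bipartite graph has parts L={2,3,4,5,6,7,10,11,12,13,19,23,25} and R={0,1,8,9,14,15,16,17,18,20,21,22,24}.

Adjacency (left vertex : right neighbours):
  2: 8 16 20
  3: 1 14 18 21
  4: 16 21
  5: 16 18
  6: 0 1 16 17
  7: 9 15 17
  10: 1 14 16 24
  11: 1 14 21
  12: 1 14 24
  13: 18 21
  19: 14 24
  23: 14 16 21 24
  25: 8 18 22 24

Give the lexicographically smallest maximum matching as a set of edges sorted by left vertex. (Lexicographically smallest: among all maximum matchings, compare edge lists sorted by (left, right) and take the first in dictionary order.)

|M| = 10 (so the lex-smallest maximum matching has 10 edges)
process left vertices in ascending order; for each, take the smallest-labelled available neighbour that still permits 10 edges overall, or leave it unmatched if none does
lex-smallest matching: {2-8, 3-1, 4-16, 5-18, 6-0, 7-9, 10-14, 11-21, 12-24, 25-22}

Lex-smallest maximum matching: {(2,8), (3,1), (4,16), (5,18), (6,0), (7,9), (10,14), (11,21), (12,24), (25,22)}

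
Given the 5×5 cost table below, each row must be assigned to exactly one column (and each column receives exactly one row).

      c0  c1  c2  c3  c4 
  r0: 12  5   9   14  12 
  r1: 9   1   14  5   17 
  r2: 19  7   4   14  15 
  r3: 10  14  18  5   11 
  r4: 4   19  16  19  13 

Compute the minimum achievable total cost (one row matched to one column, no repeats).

Minimum assignment cost: 26

optimal assignment: row0→col4 (cost 12), row1→col1 (cost 1), row2→col2 (cost 4), row3→col3 (cost 5), row4→col0 (cost 4)
total = 12 + 1 + 4 + 5 + 4 = 26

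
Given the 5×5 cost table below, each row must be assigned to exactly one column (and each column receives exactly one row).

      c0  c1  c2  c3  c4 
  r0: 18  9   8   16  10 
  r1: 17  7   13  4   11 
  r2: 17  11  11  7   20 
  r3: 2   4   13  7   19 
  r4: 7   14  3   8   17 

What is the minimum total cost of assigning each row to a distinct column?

optimal assignment: row0→col4 (cost 10), row1→col1 (cost 7), row2→col3 (cost 7), row3→col0 (cost 2), row4→col2 (cost 3)
total = 10 + 7 + 7 + 2 + 3 = 29

Minimum assignment cost: 29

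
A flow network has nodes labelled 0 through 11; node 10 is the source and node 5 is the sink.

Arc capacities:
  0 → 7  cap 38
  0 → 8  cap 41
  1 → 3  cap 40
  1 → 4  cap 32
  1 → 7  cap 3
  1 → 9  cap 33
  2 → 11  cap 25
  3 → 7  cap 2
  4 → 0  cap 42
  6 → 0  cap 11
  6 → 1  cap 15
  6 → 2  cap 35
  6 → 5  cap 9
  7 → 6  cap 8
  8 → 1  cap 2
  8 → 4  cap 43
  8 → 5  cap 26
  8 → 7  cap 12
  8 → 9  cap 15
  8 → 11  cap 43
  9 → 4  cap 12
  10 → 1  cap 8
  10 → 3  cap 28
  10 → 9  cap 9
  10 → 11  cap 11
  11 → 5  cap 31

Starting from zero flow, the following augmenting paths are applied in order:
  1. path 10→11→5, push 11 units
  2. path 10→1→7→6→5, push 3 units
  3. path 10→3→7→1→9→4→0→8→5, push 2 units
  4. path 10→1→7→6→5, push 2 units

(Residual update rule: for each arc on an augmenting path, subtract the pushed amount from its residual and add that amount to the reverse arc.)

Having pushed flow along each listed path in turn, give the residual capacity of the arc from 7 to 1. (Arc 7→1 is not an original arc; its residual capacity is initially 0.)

after path 1 (10→11→5, push 11): res(7,1)=0
after path 2 (10→1→7→6→5, push 3): res(7,1)=3
after path 3 (10→3→7→1→9→4→0→8→5, push 2): res(7,1)=1
after path 4 (10→1→7→6→5, push 2): res(7,1)=3

Residual capacity of (7,1): 3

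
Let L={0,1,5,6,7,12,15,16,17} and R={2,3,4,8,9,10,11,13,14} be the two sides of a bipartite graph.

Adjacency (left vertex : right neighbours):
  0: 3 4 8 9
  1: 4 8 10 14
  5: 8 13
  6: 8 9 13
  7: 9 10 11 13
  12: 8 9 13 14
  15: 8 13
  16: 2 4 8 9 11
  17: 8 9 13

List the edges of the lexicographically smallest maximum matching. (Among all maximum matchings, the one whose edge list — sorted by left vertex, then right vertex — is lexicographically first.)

|M| = 8 (so the lex-smallest maximum matching has 8 edges)
process left vertices in ascending order; for each, take the smallest-labelled available neighbour that still permits 8 edges overall, or leave it unmatched if none does
lex-smallest matching: {0-3, 1-4, 5-8, 6-9, 7-10, 12-14, 15-13, 16-2}

Lex-smallest maximum matching: {(0,3), (1,4), (5,8), (6,9), (7,10), (12,14), (15,13), (16,2)}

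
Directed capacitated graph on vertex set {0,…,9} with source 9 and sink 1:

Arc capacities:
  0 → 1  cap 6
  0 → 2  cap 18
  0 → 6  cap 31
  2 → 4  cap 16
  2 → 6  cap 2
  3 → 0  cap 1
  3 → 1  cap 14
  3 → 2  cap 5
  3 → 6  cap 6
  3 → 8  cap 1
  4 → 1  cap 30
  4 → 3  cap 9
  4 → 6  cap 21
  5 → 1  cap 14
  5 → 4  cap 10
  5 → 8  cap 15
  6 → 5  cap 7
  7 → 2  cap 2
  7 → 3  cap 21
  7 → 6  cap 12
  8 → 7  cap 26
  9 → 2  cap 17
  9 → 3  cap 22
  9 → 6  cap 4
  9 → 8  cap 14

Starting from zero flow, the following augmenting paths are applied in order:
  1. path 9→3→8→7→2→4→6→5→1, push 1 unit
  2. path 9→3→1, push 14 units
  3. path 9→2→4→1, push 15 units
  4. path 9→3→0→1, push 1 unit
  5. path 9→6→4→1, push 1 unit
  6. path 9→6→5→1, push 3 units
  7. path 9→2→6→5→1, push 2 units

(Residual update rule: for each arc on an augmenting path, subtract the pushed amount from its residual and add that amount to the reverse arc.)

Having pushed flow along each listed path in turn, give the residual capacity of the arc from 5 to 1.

after path 1 (9→3→8→7→2→4→6→5→1, push 1): res(5,1)=13
after path 2 (9→3→1, push 14): res(5,1)=13
after path 3 (9→2→4→1, push 15): res(5,1)=13
after path 4 (9→3→0→1, push 1): res(5,1)=13
after path 5 (9→6→4→1, push 1): res(5,1)=13
after path 6 (9→6→5→1, push 3): res(5,1)=10
after path 7 (9→2→6→5→1, push 2): res(5,1)=8

Residual capacity of (5,1): 8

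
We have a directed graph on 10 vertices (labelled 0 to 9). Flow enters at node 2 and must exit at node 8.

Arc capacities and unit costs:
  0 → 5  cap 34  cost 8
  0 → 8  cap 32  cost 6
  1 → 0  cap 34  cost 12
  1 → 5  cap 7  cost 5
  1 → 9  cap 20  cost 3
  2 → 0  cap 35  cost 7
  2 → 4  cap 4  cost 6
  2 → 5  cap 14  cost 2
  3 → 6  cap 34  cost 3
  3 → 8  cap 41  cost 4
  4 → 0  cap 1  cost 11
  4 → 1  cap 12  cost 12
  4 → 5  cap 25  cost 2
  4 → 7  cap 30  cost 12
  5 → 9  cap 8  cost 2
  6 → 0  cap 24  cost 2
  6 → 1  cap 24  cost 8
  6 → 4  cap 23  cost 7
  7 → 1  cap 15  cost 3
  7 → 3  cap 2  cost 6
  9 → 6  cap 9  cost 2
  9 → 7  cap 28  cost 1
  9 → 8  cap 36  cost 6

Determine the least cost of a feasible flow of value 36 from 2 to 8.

Minimum cost for 36 units: 444

shortest-cost path #1: 2→5→9→8 push 8 @ unit cost 10 (adds 80)
shortest-cost path #2: 2→0→8 push 28 @ unit cost 13 (adds 364)
total cost = 444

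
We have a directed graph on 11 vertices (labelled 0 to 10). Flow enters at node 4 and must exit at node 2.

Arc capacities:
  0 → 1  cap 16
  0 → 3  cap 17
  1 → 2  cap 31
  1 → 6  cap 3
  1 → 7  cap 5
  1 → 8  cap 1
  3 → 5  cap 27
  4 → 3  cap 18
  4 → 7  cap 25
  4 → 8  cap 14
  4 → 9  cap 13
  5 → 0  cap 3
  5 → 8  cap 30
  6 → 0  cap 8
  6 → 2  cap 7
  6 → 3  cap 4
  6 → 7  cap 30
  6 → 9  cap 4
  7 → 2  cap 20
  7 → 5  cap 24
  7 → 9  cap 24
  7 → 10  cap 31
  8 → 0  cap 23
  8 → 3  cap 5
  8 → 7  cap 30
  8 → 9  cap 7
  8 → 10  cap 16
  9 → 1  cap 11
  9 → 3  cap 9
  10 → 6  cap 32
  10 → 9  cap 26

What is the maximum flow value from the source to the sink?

Maximum flow value: 54

augment #1: 4→7→2 bottleneck 20, total now 20
augment #2: 4→9→1→2 bottleneck 11, total now 31
augment #3: 4→7→10→6→2 bottleneck 5, total now 36
augment #4: 4→8→0→1→2 bottleneck 14, total now 50
augment #5: 4→3→5→0→1→2 bottleneck 2, total now 52
augment #6: 4→3→5→8→10→6→2 bottleneck 2, total now 54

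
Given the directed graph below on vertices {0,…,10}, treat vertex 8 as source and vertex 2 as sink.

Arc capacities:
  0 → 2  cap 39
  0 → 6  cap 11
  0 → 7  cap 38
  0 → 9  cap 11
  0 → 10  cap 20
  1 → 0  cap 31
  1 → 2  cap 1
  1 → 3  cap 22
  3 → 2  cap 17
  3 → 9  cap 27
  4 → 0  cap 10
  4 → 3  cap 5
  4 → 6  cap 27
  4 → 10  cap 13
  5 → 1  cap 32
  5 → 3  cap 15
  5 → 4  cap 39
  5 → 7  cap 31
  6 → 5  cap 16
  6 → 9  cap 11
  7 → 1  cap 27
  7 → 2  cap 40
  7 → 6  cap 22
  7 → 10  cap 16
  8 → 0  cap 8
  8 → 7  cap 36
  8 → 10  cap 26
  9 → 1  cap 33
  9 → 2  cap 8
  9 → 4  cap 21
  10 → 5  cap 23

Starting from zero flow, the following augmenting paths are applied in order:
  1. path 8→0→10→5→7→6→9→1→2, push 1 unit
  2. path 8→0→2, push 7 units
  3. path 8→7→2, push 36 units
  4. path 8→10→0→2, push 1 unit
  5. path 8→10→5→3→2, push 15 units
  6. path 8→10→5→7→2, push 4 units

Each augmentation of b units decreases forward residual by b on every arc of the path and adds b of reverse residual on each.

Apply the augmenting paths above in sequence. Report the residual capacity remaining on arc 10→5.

Residual capacity of (10,5): 3

after path 1 (8→0→10→5→7→6→9→1→2, push 1): res(10,5)=22
after path 2 (8→0→2, push 7): res(10,5)=22
after path 3 (8→7→2, push 36): res(10,5)=22
after path 4 (8→10→0→2, push 1): res(10,5)=22
after path 5 (8→10→5→3→2, push 15): res(10,5)=7
after path 6 (8→10→5→7→2, push 4): res(10,5)=3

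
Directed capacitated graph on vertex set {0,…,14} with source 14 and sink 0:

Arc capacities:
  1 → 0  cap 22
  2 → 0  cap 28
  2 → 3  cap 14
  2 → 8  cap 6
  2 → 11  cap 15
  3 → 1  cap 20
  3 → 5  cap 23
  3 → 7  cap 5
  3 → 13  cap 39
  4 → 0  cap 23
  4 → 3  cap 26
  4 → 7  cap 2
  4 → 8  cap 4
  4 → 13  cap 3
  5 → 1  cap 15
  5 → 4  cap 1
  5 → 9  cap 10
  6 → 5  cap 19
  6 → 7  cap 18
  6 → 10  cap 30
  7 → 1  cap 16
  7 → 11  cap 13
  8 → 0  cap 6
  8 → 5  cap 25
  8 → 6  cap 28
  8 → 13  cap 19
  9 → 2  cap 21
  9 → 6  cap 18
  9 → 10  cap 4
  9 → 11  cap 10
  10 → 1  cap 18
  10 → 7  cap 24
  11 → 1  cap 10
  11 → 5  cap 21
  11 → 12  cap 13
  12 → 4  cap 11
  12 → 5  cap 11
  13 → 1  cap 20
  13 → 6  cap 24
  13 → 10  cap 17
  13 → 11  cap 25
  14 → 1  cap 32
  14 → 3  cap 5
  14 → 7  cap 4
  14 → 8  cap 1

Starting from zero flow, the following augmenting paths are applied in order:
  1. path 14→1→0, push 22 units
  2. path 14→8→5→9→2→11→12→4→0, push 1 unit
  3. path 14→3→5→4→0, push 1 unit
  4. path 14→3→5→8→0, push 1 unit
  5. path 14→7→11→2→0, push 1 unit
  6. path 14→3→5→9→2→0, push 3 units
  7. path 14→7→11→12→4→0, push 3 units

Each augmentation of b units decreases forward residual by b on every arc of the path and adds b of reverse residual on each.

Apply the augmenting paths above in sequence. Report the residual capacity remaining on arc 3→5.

Residual capacity of (3,5): 18

after path 1 (14→1→0, push 22): res(3,5)=23
after path 2 (14→8→5→9→2→11→12→4→0, push 1): res(3,5)=23
after path 3 (14→3→5→4→0, push 1): res(3,5)=22
after path 4 (14→3→5→8→0, push 1): res(3,5)=21
after path 5 (14→7→11→2→0, push 1): res(3,5)=21
after path 6 (14→3→5→9→2→0, push 3): res(3,5)=18
after path 7 (14→7→11→12→4→0, push 3): res(3,5)=18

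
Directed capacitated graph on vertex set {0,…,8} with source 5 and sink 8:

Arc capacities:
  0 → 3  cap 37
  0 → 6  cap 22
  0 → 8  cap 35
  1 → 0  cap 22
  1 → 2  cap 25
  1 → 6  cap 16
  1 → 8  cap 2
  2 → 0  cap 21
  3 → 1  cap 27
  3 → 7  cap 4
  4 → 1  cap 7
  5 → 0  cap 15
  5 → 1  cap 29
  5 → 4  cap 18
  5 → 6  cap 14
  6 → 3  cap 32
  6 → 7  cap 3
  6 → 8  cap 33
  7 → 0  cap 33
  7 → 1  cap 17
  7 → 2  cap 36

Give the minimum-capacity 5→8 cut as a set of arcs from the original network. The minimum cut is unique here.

augment #1: 5→0→8 push 15
augment #2: 5→1→8 push 2
augment #3: 5→6→8 push 14
augment #4: 5→1→0→8 push 20
augment #5: 5→1→6→8 push 7
augment #6: 5→4→1→6→8 push 7
max flow = 65; residual-reachable set from 5 gives S-side
cut edges (S→T): {(4,1), (5,0), (5,1), (5,6)} total cap 65

Min-cut arcs: {(4,1), (5,0), (5,1), (5,6)} (total capacity 65)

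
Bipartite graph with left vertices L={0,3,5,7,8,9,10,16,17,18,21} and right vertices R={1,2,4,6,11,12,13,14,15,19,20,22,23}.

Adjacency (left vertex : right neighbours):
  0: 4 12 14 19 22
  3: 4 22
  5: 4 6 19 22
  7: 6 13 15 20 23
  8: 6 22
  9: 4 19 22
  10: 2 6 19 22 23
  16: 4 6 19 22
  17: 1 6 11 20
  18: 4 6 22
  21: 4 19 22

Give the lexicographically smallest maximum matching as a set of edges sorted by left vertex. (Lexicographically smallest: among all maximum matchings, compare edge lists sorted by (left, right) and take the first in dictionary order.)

Lex-smallest maximum matching: {(0,12), (3,4), (5,6), (7,13), (8,22), (9,19), (10,2), (17,1)}

|M| = 8 (so the lex-smallest maximum matching has 8 edges)
process left vertices in ascending order; for each, take the smallest-labelled available neighbour that still permits 8 edges overall, or leave it unmatched if none does
lex-smallest matching: {0-12, 3-4, 5-6, 7-13, 8-22, 9-19, 10-2, 17-1}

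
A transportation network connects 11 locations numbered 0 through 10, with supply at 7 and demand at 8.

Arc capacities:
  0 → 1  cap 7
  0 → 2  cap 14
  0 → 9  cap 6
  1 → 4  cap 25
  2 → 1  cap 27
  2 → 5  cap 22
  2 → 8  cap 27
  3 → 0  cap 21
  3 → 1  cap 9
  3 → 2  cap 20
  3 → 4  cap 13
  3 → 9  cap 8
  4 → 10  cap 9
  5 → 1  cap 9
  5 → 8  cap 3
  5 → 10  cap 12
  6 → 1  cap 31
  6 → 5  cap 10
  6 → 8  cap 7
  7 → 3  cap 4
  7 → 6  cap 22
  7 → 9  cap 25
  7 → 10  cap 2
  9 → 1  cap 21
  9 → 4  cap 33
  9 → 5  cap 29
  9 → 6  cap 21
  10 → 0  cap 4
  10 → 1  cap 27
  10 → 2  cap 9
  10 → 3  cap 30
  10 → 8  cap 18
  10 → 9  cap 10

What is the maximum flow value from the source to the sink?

Maximum flow value: 37

augment #1: 7→6→8 bottleneck 7, total now 7
augment #2: 7→10→8 bottleneck 2, total now 9
augment #3: 7→3→2→8 bottleneck 4, total now 13
augment #4: 7→6→5→8 bottleneck 3, total now 16
augment #5: 7→6→5→10→8 bottleneck 7, total now 23
augment #6: 7→9→4→10→8 bottleneck 9, total now 32
augment #7: 7→9→5→10→2→8 bottleneck 5, total now 37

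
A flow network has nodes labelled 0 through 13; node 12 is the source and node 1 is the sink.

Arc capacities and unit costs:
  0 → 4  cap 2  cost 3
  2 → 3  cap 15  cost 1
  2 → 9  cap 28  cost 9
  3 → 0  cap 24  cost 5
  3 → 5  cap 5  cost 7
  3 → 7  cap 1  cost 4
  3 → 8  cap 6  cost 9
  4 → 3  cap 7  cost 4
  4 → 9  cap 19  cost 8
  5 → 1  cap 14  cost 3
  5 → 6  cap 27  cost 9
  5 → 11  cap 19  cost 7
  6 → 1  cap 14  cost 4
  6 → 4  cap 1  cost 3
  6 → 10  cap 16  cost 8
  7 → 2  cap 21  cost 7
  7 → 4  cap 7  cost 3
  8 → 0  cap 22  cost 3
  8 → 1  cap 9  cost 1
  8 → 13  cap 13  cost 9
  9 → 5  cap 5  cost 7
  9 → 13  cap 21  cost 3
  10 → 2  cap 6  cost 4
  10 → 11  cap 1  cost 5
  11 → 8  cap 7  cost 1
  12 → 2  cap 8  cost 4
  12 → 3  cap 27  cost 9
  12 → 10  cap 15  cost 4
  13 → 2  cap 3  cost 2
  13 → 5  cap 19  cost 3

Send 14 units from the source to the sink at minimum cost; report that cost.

shortest-cost path #1: 12→10→11→8→1 push 1 @ unit cost 11 (adds 11)
shortest-cost path #2: 12→2→3→5→1 push 5 @ unit cost 15 (adds 75)
shortest-cost path #3: 12→2→3→8→1 push 3 @ unit cost 15 (adds 45)
shortest-cost path #4: 12→3→8→1 push 3 @ unit cost 19 (adds 57)
shortest-cost path #5: 12→3→2→9→13→5→1 push 2 @ unit cost 26 (adds 52)
total cost = 240

Minimum cost for 14 units: 240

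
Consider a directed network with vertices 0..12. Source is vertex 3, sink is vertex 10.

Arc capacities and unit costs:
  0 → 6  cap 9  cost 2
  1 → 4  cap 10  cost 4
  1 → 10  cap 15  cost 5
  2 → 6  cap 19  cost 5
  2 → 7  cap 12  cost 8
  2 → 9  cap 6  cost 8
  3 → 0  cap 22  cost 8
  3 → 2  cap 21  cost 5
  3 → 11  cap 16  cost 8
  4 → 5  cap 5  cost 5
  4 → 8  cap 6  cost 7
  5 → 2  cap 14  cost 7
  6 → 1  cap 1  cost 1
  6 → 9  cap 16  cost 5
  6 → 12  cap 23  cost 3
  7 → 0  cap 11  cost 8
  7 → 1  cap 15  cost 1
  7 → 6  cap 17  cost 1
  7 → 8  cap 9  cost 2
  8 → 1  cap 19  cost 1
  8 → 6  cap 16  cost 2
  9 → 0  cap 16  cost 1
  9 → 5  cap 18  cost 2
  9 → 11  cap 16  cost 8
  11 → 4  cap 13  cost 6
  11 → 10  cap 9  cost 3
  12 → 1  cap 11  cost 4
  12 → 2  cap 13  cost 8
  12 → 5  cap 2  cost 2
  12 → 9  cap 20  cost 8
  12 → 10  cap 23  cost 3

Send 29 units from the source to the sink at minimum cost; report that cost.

shortest-cost path #1: 3→11→10 push 9 @ unit cost 11 (adds 99)
shortest-cost path #2: 3→0→6→12→10 push 9 @ unit cost 16 (adds 144)
shortest-cost path #3: 3→2→6→12→10 push 11 @ unit cost 16 (adds 176)
total cost = 419

Minimum cost for 29 units: 419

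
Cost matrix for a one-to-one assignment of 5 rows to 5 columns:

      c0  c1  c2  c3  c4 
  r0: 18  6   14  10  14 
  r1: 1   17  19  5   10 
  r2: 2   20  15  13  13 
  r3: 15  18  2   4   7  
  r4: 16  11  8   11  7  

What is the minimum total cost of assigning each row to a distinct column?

optimal assignment: row0→col1 (cost 6), row1→col3 (cost 5), row2→col0 (cost 2), row3→col2 (cost 2), row4→col4 (cost 7)
total = 6 + 5 + 2 + 2 + 7 = 22

Minimum assignment cost: 22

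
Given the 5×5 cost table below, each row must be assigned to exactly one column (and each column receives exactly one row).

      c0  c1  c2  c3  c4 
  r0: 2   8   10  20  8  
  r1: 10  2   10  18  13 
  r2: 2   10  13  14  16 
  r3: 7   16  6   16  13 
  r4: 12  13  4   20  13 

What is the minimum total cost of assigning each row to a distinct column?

Minimum assignment cost: 32

optimal assignment: row0→col4 (cost 8), row1→col1 (cost 2), row2→col0 (cost 2), row3→col3 (cost 16), row4→col2 (cost 4)
total = 8 + 2 + 2 + 16 + 4 = 32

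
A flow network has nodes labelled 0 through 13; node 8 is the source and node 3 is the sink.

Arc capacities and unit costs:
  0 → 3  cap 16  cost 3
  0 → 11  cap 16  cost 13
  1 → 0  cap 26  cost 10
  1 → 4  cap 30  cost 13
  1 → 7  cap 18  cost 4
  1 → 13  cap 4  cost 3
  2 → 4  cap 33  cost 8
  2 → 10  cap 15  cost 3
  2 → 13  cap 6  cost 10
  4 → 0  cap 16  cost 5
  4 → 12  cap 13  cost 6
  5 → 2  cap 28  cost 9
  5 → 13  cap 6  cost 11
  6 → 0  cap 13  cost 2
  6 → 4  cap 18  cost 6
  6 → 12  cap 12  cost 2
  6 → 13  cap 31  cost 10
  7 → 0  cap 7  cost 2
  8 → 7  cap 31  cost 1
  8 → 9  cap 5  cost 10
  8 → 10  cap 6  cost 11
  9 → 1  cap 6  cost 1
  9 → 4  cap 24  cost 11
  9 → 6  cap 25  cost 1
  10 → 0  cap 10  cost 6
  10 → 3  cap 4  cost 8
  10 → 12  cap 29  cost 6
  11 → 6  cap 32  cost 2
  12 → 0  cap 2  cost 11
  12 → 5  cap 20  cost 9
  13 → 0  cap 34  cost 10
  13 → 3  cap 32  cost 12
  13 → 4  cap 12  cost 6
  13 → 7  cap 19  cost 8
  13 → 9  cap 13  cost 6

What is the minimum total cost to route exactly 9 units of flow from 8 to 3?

shortest-cost path #1: 8→7→0→3 push 7 @ unit cost 6 (adds 42)
shortest-cost path #2: 8→9→6→0→3 push 2 @ unit cost 16 (adds 32)
total cost = 74

Minimum cost for 9 units: 74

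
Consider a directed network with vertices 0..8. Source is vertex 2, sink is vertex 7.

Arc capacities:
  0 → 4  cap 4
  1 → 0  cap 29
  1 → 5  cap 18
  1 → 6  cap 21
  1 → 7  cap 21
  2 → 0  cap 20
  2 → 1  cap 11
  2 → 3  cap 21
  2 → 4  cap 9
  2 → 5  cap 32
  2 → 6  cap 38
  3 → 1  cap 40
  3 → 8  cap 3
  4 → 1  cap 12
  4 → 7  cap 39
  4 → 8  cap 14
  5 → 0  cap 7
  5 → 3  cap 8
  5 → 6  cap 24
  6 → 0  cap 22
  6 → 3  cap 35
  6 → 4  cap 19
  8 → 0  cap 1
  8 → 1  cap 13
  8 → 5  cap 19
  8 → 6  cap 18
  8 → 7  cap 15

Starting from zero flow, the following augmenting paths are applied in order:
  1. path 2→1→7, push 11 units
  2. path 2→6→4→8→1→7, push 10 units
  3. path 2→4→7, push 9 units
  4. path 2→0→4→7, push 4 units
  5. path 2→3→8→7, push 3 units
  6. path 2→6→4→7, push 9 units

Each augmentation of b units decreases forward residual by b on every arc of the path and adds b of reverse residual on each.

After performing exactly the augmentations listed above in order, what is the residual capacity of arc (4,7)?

Residual capacity of (4,7): 17

after path 1 (2→1→7, push 11): res(4,7)=39
after path 2 (2→6→4→8→1→7, push 10): res(4,7)=39
after path 3 (2→4→7, push 9): res(4,7)=30
after path 4 (2→0→4→7, push 4): res(4,7)=26
after path 5 (2→3→8→7, push 3): res(4,7)=26
after path 6 (2→6→4→7, push 9): res(4,7)=17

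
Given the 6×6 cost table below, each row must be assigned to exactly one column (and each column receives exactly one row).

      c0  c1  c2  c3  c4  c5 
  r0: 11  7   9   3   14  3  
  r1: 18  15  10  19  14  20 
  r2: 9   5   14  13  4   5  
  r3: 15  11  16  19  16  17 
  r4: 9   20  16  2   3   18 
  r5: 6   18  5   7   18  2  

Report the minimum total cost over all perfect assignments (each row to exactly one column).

optimal assignment: row0→col5 (cost 3), row1→col2 (cost 10), row2→col4 (cost 4), row3→col1 (cost 11), row4→col3 (cost 2), row5→col0 (cost 6)
total = 3 + 10 + 4 + 11 + 2 + 6 = 36

Minimum assignment cost: 36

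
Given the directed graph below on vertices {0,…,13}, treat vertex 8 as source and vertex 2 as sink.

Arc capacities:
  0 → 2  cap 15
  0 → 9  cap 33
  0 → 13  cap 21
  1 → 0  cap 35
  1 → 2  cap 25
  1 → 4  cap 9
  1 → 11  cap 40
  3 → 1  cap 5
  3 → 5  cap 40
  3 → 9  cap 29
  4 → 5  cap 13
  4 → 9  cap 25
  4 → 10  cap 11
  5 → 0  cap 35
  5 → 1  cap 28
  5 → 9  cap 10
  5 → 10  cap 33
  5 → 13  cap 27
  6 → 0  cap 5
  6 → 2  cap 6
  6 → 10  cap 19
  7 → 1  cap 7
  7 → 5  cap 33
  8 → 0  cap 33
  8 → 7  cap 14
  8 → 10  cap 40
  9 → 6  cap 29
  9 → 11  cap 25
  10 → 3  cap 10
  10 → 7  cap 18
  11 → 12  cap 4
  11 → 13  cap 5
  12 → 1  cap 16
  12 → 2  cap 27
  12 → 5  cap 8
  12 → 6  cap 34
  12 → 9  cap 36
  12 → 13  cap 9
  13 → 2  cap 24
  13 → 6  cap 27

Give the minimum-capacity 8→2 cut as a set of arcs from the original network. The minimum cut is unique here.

augment #1: 8→0→2 push 15
augment #2: 8→0→13→2 push 18
augment #3: 8→7→1→2 push 7
augment #4: 8→7→5→1→2 push 7
augment #5: 8→10→3→1→2 push 5
augment #6: 8→10→3→5→1→2 push 5
augment #7: 8→10→7→5→1→2 push 1
augment #8: 8→10→7→5→13→2 push 6
augment #9: 8→10→7→5→9→6→2 push 6
augment #10: 8→10→7→5→1→11→12→2 push 4
max flow = 74; residual-reachable set from 8 gives S-side
cut edges (S→T): {(0,2), (1,2), (6,2), (11,12), (13,2)} total cap 74

Min-cut arcs: {(0,2), (1,2), (6,2), (11,12), (13,2)} (total capacity 74)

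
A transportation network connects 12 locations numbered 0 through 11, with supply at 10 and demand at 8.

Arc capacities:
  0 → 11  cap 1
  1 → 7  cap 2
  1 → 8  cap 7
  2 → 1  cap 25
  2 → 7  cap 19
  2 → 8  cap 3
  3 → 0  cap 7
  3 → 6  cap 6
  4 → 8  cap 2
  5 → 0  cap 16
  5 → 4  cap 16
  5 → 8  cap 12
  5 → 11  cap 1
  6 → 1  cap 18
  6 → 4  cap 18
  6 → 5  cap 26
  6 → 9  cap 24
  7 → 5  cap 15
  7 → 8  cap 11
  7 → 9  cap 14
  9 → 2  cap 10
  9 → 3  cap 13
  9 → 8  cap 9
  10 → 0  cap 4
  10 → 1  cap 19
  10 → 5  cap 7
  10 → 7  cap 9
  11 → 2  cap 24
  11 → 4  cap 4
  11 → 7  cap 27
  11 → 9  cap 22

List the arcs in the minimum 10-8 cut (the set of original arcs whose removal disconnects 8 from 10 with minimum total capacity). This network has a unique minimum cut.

augment #1: 10→1→8 push 7
augment #2: 10→5→8 push 7
augment #3: 10→7→8 push 9
augment #4: 10→1→7→8 push 2
augment #5: 10→0→11→2→8 push 1
max flow = 26; residual-reachable set from 10 gives S-side
cut edges (S→T): {(0,11), (1,7), (1,8), (10,5), (10,7)} total cap 26

Min-cut arcs: {(0,11), (1,7), (1,8), (10,5), (10,7)} (total capacity 26)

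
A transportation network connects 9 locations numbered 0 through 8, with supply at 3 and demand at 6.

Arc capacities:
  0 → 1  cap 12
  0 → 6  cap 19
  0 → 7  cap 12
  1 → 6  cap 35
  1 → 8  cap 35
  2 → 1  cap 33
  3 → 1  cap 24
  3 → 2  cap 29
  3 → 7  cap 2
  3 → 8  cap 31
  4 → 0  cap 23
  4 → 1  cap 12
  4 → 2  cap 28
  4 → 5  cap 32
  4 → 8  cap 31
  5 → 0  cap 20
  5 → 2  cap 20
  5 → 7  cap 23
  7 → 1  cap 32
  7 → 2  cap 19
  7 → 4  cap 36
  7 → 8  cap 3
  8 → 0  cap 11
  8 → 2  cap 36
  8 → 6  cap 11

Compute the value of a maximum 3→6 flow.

Maximum flow value: 59

augment #1: 3→1→6 bottleneck 24, total now 24
augment #2: 3→8→6 bottleneck 11, total now 35
augment #3: 3→2→1→6 bottleneck 11, total now 46
augment #4: 3→8→0→6 bottleneck 11, total now 57
augment #5: 3→7→4→0→6 bottleneck 2, total now 59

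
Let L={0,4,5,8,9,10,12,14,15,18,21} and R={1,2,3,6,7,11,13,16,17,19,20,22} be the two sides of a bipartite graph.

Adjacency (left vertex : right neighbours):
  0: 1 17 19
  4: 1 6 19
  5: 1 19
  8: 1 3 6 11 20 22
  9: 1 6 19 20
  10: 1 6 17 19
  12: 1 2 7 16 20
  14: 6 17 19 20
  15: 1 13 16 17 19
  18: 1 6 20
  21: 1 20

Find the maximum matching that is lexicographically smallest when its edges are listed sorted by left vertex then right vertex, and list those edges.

|M| = 8 (so the lex-smallest maximum matching has 8 edges)
process left vertices in ascending order; for each, take the smallest-labelled available neighbour that still permits 8 edges overall, or leave it unmatched if none does
lex-smallest matching: {0-1, 4-6, 5-19, 8-3, 9-20, 10-17, 12-2, 15-13}

Lex-smallest maximum matching: {(0,1), (4,6), (5,19), (8,3), (9,20), (10,17), (12,2), (15,13)}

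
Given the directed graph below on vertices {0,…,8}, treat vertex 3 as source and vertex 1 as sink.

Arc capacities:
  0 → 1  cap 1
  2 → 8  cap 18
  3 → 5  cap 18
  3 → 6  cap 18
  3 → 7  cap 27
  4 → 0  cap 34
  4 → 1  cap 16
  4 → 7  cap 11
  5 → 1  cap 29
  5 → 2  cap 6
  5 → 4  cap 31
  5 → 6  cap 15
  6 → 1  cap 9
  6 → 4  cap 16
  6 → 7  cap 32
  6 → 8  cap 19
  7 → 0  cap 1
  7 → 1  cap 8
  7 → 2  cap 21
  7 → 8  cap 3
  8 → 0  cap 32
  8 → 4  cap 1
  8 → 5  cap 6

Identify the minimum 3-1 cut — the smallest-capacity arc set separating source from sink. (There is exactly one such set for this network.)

Min-cut arcs: {(0,1), (3,5), (3,6), (7,1), (8,4), (8,5)} (total capacity 52)

augment #1: 3→5→1 push 18
augment #2: 3→6→1 push 9
augment #3: 3→7→1 push 8
augment #4: 3→6→4→1 push 9
augment #5: 3→7→0→1 push 1
augment #6: 3→7→8→4→1 push 1
augment #7: 3→7→8→5→1 push 2
augment #8: 3→7→2→8→5→1 push 4
max flow = 52; residual-reachable set from 3 gives S-side
cut edges (S→T): {(0,1), (3,5), (3,6), (7,1), (8,4), (8,5)} total cap 52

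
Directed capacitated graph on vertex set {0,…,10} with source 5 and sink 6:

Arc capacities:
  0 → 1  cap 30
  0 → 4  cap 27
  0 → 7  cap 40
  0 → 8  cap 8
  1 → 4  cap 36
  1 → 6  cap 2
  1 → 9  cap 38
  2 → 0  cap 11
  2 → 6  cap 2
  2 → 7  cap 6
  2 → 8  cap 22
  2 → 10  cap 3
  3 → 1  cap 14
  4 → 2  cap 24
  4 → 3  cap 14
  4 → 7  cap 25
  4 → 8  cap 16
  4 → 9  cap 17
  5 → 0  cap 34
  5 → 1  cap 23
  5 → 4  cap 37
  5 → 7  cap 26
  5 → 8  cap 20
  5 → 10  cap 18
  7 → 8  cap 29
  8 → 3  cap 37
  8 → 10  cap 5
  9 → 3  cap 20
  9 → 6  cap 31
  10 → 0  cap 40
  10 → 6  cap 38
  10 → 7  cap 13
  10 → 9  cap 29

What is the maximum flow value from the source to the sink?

Maximum flow value: 61

augment #1: 5→1→6 bottleneck 2, total now 2
augment #2: 5→10→6 bottleneck 18, total now 20
augment #3: 5→1→9→6 bottleneck 21, total now 41
augment #4: 5→4→2→6 bottleneck 2, total now 43
augment #5: 5→4→9→6 bottleneck 10, total now 53
augment #6: 5→8→10→6 bottleneck 5, total now 58
augment #7: 5→4→2→10→6 bottleneck 3, total now 61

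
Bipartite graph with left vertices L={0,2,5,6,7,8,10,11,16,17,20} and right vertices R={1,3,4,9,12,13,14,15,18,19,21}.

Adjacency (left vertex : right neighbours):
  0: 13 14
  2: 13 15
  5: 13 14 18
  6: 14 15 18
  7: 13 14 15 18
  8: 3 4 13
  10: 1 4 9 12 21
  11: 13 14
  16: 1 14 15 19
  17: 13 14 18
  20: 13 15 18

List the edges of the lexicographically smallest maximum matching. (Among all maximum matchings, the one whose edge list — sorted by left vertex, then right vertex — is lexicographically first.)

|M| = 7 (so the lex-smallest maximum matching has 7 edges)
process left vertices in ascending order; for each, take the smallest-labelled available neighbour that still permits 7 edges overall, or leave it unmatched if none does
lex-smallest matching: {0-13, 2-15, 5-14, 6-18, 8-3, 10-1, 16-19}

Lex-smallest maximum matching: {(0,13), (2,15), (5,14), (6,18), (8,3), (10,1), (16,19)}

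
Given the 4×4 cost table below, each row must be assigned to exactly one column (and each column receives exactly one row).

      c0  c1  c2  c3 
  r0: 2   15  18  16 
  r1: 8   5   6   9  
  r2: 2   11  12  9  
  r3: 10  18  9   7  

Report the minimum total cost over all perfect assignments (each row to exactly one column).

optimal assignment: row0→col0 (cost 2), row1→col1 (cost 5), row2→col3 (cost 9), row3→col2 (cost 9)
total = 2 + 5 + 9 + 9 = 25

Minimum assignment cost: 25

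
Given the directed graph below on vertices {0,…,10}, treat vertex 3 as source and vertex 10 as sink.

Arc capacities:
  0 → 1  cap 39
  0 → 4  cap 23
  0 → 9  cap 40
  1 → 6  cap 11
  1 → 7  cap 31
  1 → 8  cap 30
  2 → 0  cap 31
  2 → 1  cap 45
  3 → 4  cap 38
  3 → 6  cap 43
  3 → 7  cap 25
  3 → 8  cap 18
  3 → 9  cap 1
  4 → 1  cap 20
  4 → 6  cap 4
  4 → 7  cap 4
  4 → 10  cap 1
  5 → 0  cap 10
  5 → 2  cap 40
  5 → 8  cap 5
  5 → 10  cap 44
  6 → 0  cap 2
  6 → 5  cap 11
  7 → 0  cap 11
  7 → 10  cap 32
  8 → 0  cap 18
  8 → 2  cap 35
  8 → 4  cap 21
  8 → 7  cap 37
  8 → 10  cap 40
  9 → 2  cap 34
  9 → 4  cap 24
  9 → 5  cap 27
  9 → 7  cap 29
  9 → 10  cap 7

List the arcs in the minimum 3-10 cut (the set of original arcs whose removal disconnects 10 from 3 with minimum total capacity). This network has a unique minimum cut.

augment #1: 3→4→10 push 1
augment #2: 3→7→10 push 25
augment #3: 3→8→10 push 18
augment #4: 3→9→10 push 1
augment #5: 3→4→7→10 push 4
augment #6: 3→6→5→10 push 11
augment #7: 3→4→1→7→10 push 3
augment #8: 3→4→1→8→10 push 17
augment #9: 3→6→0→9→10 push 2
max flow = 82; residual-reachable set from 3 gives S-side
cut edges (S→T): {(3,7), (3,8), (3,9), (4,1), (4,7), (4,10), (6,0), (6,5)} total cap 82

Min-cut arcs: {(3,7), (3,8), (3,9), (4,1), (4,7), (4,10), (6,0), (6,5)} (total capacity 82)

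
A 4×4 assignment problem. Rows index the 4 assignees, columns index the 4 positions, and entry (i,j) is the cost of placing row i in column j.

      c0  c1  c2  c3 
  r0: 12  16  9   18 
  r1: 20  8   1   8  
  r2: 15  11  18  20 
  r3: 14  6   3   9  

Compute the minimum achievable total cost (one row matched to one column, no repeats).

Minimum assignment cost: 33

optimal assignment: row0→col0 (cost 12), row1→col2 (cost 1), row2→col1 (cost 11), row3→col3 (cost 9)
total = 12 + 1 + 11 + 9 = 33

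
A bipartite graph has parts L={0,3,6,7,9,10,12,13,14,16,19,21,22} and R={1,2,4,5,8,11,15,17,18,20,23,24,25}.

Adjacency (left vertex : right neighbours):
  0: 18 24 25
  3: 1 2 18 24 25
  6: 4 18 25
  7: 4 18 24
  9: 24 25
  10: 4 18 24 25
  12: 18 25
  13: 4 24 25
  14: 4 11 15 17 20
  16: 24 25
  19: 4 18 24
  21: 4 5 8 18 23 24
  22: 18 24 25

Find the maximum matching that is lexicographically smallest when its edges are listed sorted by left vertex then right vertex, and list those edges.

Lex-smallest maximum matching: {(0,18), (3,1), (6,4), (7,24), (9,25), (14,11), (21,5)}

|M| = 7 (so the lex-smallest maximum matching has 7 edges)
process left vertices in ascending order; for each, take the smallest-labelled available neighbour that still permits 7 edges overall, or leave it unmatched if none does
lex-smallest matching: {0-18, 3-1, 6-4, 7-24, 9-25, 14-11, 21-5}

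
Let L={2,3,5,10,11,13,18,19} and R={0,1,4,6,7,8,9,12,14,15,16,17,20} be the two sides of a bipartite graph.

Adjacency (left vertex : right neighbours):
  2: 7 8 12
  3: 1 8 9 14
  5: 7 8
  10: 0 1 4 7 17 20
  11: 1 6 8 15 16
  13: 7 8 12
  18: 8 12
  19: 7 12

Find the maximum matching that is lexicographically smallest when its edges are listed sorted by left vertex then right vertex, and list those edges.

Lex-smallest maximum matching: {(2,7), (3,1), (5,8), (10,0), (11,6), (13,12)}

|M| = 6 (so the lex-smallest maximum matching has 6 edges)
process left vertices in ascending order; for each, take the smallest-labelled available neighbour that still permits 6 edges overall, or leave it unmatched if none does
lex-smallest matching: {2-7, 3-1, 5-8, 10-0, 11-6, 13-12}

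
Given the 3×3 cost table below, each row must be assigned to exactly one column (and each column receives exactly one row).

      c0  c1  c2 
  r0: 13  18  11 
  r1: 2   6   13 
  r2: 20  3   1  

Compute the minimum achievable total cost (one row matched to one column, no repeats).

optimal assignment: row0→col2 (cost 11), row1→col0 (cost 2), row2→col1 (cost 3)
total = 11 + 2 + 3 = 16

Minimum assignment cost: 16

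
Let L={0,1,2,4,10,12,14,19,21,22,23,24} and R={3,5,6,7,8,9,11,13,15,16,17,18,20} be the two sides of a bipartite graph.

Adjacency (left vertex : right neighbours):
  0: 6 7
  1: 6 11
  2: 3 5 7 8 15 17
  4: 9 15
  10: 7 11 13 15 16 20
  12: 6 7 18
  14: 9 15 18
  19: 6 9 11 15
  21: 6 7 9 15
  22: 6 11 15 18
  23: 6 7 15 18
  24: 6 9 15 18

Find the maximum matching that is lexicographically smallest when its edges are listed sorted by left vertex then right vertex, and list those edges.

|M| = 8 (so the lex-smallest maximum matching has 8 edges)
process left vertices in ascending order; for each, take the smallest-labelled available neighbour that still permits 8 edges overall, or leave it unmatched if none does
lex-smallest matching: {0-6, 1-11, 2-3, 4-9, 10-13, 12-7, 14-15, 22-18}

Lex-smallest maximum matching: {(0,6), (1,11), (2,3), (4,9), (10,13), (12,7), (14,15), (22,18)}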